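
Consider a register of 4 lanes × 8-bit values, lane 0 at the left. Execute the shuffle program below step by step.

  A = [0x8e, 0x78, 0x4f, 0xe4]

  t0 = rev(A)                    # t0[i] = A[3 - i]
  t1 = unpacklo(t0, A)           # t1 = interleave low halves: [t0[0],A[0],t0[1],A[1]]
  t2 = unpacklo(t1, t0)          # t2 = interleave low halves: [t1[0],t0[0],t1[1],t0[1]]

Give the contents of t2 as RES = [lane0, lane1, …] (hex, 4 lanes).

  t0: e4 4f 78 8e
  t1: e4 8e 4f 78
  t2: e4 e4 8e 4f

RES = [0xe4, 0xe4, 0x8e, 0x4f]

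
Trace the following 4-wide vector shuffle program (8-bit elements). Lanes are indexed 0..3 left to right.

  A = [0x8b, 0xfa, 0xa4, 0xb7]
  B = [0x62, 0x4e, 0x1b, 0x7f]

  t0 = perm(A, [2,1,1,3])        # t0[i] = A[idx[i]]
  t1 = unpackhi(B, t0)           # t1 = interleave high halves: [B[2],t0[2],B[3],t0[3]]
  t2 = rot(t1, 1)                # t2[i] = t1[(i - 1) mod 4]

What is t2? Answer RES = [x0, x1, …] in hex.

RES = [0xb7, 0x1b, 0xfa, 0x7f]

→ t0 |a4|fa|fa|b7|
→ t1 |1b|fa|7f|b7|
→ t2 |b7|1b|fa|7f|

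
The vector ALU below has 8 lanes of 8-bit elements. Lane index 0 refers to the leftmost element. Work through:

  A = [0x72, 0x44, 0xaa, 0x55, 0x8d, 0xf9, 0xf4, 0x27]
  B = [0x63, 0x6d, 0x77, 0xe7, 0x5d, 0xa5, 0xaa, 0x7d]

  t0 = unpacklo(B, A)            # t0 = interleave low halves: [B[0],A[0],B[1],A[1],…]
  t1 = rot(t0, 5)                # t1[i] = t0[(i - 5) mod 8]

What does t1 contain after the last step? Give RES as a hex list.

t0 = [0x63, 0x72, 0x6d, 0x44, 0x77, 0xaa, 0xe7, 0x55]
t1 = [0x44, 0x77, 0xaa, 0xe7, 0x55, 0x63, 0x72, 0x6d]

RES = [ 0x44  0x77  0xaa  0xe7  0x55  0x63  0x72  0x6d ]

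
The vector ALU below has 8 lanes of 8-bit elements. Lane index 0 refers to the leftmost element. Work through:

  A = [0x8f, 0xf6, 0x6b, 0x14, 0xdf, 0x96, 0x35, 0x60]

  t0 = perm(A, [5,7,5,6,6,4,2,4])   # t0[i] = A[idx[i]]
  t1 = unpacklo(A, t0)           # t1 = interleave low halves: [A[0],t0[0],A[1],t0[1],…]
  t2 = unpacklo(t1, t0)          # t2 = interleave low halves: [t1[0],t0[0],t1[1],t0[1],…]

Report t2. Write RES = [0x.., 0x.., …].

RES = [0x8f, 0x96, 0x96, 0x60, 0xf6, 0x96, 0x60, 0x35]

  t0: 96 60 96 35 35 df 6b df
  t1: 8f 96 f6 60 6b 96 14 35
  t2: 8f 96 96 60 f6 96 60 35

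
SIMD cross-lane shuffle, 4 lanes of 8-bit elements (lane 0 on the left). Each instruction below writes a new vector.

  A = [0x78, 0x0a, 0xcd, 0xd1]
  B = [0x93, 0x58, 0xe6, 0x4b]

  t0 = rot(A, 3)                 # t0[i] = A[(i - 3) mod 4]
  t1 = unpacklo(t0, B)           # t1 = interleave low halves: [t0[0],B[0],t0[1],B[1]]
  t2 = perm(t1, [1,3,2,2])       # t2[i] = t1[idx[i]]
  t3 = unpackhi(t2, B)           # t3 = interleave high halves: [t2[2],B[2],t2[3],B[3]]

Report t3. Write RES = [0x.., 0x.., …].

t0 = [0x0a, 0xcd, 0xd1, 0x78]
t1 = [0x0a, 0x93, 0xcd, 0x58]
t2 = [0x93, 0x58, 0xcd, 0xcd]
t3 = [0xcd, 0xe6, 0xcd, 0x4b]

RES = [ 0xcd  0xe6  0xcd  0x4b ]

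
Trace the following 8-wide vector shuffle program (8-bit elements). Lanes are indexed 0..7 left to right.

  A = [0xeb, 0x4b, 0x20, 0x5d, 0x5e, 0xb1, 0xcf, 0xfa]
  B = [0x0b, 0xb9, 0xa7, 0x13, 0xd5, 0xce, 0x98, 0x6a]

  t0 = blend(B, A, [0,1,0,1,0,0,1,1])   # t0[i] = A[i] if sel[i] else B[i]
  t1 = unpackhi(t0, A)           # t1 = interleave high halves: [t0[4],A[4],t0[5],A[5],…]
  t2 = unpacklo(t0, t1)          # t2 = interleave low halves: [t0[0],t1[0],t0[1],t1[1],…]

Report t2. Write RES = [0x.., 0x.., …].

RES = [ 0x0b  0xd5  0x4b  0x5e  0xa7  0xce  0x5d  0xb1 ]

→ t0 |0b|4b|a7|5d|d5|ce|cf|fa|
→ t1 |d5|5e|ce|b1|cf|cf|fa|fa|
→ t2 |0b|d5|4b|5e|a7|ce|5d|b1|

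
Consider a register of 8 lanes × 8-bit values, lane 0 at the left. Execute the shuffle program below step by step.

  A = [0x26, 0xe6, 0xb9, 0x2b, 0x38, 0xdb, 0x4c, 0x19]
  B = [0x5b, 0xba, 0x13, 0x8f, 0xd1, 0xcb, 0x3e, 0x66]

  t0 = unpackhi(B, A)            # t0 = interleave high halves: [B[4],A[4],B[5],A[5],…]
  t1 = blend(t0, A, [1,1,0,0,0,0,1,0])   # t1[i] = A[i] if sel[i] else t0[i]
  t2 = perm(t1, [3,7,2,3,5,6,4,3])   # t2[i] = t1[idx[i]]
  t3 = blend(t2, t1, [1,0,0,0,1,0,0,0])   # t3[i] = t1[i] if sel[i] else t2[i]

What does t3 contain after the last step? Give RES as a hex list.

RES = [ 0x26  0x19  0xcb  0xdb  0x3e  0x4c  0x3e  0xdb ]

→ t0 |d1|38|cb|db|3e|4c|66|19|
→ t1 |26|e6|cb|db|3e|4c|4c|19|
→ t2 |db|19|cb|db|4c|4c|3e|db|
→ t3 |26|19|cb|db|3e|4c|3e|db|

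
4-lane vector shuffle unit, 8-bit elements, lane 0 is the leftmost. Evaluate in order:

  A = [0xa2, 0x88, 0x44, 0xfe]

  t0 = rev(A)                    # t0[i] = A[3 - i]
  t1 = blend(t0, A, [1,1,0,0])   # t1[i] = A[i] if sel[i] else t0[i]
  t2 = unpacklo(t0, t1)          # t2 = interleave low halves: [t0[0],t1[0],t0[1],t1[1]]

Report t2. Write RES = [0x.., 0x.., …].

t0 = [0xfe, 0x44, 0x88, 0xa2]
t1 = [0xa2, 0x88, 0x88, 0xa2]
t2 = [0xfe, 0xa2, 0x44, 0x88]

RES = [ 0xfe  0xa2  0x44  0x88 ]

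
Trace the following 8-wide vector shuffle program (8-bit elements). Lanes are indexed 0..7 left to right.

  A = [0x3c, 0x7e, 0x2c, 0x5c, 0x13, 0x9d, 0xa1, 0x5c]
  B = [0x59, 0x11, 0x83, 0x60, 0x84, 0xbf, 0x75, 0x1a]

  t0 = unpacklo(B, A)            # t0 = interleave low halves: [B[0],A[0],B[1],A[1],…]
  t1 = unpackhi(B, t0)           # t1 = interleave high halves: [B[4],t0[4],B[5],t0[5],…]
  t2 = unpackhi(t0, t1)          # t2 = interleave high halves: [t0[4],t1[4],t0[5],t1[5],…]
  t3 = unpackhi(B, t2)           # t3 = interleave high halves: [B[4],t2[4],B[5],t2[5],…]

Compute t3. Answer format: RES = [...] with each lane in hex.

  t0: 59 3c 11 7e 83 2c 60 5c
  t1: 84 83 bf 2c 75 60 1a 5c
  t2: 83 75 2c 60 60 1a 5c 5c
  t3: 84 60 bf 1a 75 5c 1a 5c

RES = [ 0x84  0x60  0xbf  0x1a  0x75  0x5c  0x1a  0x5c ]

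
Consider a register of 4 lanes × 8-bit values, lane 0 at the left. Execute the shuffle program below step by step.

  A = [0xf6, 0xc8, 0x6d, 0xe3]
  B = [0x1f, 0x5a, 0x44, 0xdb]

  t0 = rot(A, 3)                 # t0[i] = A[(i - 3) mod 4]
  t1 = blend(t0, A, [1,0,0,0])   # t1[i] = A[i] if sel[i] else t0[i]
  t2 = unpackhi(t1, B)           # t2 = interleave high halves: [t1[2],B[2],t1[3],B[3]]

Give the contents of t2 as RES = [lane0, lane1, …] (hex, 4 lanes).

RES = [0xe3, 0x44, 0xf6, 0xdb]

  t0: c8 6d e3 f6
  t1: f6 6d e3 f6
  t2: e3 44 f6 db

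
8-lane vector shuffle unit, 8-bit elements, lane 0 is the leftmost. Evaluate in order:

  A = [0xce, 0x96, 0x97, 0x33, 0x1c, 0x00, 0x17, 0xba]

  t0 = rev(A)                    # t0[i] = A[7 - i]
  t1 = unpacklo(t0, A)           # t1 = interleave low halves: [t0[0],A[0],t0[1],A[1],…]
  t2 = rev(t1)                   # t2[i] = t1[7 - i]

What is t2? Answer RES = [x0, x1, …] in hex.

  t0: ba 17 00 1c 33 97 96 ce
  t1: ba ce 17 96 00 97 1c 33
  t2: 33 1c 97 00 96 17 ce ba

RES = [ 0x33  0x1c  0x97  0x00  0x96  0x17  0xce  0xba ]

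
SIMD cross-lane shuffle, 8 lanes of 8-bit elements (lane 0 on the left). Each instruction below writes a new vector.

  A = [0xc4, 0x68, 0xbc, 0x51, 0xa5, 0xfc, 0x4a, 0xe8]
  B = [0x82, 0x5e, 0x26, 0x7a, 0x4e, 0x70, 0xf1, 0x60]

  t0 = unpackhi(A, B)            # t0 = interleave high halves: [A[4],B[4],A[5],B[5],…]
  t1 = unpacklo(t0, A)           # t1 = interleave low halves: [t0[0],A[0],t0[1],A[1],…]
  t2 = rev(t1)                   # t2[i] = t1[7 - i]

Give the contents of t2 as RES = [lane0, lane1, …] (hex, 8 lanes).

  t0: a5 4e fc 70 4a f1 e8 60
  t1: a5 c4 4e 68 fc bc 70 51
  t2: 51 70 bc fc 68 4e c4 a5

RES = [ 0x51  0x70  0xbc  0xfc  0x68  0x4e  0xc4  0xa5 ]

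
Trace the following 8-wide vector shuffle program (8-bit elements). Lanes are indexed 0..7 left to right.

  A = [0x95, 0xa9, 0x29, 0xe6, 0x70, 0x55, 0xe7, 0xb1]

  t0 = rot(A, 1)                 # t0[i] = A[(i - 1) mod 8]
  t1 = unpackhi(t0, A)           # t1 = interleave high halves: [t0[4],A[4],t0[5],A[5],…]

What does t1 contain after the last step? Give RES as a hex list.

t0 = [0xb1, 0x95, 0xa9, 0x29, 0xe6, 0x70, 0x55, 0xe7]
t1 = [0xe6, 0x70, 0x70, 0x55, 0x55, 0xe7, 0xe7, 0xb1]

RES = [0xe6, 0x70, 0x70, 0x55, 0x55, 0xe7, 0xe7, 0xb1]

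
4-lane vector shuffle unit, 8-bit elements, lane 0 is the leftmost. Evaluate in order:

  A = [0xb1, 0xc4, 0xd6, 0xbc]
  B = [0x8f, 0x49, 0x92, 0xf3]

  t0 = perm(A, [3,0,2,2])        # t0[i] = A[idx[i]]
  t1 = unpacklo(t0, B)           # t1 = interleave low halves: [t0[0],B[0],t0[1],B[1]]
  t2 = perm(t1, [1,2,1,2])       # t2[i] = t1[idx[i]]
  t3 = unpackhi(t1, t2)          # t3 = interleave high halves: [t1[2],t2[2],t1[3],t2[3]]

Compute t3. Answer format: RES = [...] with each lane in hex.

→ t0 |bc|b1|d6|d6|
→ t1 |bc|8f|b1|49|
→ t2 |8f|b1|8f|b1|
→ t3 |b1|8f|49|b1|

RES = [ 0xb1  0x8f  0x49  0xb1 ]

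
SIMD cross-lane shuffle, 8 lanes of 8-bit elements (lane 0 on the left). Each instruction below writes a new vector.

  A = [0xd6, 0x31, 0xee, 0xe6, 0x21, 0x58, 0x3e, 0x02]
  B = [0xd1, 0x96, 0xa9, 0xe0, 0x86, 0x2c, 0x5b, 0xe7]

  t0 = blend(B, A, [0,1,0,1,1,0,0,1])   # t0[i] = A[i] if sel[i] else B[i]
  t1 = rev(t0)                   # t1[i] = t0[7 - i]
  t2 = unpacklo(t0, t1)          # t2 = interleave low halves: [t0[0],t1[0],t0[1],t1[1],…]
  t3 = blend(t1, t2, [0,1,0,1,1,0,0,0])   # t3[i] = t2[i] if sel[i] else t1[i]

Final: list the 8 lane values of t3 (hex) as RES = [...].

  t0: d1 31 a9 e6 21 2c 5b 02
  t1: 02 5b 2c 21 e6 a9 31 d1
  t2: d1 02 31 5b a9 2c e6 21
  t3: 02 02 2c 5b a9 a9 31 d1

RES = [0x02, 0x02, 0x2c, 0x5b, 0xa9, 0xa9, 0x31, 0xd1]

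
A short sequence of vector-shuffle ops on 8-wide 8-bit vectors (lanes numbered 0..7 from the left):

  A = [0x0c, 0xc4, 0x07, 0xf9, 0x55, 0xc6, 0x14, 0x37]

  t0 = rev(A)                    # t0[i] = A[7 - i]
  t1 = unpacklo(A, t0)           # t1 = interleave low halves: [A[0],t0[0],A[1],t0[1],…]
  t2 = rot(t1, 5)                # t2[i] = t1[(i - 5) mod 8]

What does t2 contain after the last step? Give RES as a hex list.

t0 = [0x37, 0x14, 0xc6, 0x55, 0xf9, 0x07, 0xc4, 0x0c]
t1 = [0x0c, 0x37, 0xc4, 0x14, 0x07, 0xc6, 0xf9, 0x55]
t2 = [0x14, 0x07, 0xc6, 0xf9, 0x55, 0x0c, 0x37, 0xc4]

RES = [ 0x14  0x07  0xc6  0xf9  0x55  0x0c  0x37  0xc4 ]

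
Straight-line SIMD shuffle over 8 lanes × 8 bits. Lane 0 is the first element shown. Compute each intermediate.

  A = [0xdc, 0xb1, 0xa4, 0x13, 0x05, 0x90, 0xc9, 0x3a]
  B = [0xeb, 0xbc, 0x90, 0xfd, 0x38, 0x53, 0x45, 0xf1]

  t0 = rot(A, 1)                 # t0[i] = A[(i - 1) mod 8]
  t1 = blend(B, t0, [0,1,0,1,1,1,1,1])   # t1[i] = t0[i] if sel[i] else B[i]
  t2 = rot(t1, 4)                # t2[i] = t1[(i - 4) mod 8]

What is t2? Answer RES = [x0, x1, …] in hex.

  t0: 3a dc b1 a4 13 05 90 c9
  t1: eb dc 90 a4 13 05 90 c9
  t2: 13 05 90 c9 eb dc 90 a4

RES = [ 0x13  0x05  0x90  0xc9  0xeb  0xdc  0x90  0xa4 ]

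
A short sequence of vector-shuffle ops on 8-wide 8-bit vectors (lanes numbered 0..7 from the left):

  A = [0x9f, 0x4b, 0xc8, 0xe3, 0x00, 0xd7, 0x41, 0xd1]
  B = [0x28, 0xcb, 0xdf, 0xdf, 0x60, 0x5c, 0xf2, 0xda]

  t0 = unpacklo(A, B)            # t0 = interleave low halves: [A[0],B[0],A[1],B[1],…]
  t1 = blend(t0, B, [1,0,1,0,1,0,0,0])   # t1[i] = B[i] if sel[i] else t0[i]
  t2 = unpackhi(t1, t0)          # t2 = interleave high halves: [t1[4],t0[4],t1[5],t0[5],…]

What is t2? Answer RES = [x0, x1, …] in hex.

t0 = [0x9f, 0x28, 0x4b, 0xcb, 0xc8, 0xdf, 0xe3, 0xdf]
t1 = [0x28, 0x28, 0xdf, 0xcb, 0x60, 0xdf, 0xe3, 0xdf]
t2 = [0x60, 0xc8, 0xdf, 0xdf, 0xe3, 0xe3, 0xdf, 0xdf]

RES = [ 0x60  0xc8  0xdf  0xdf  0xe3  0xe3  0xdf  0xdf ]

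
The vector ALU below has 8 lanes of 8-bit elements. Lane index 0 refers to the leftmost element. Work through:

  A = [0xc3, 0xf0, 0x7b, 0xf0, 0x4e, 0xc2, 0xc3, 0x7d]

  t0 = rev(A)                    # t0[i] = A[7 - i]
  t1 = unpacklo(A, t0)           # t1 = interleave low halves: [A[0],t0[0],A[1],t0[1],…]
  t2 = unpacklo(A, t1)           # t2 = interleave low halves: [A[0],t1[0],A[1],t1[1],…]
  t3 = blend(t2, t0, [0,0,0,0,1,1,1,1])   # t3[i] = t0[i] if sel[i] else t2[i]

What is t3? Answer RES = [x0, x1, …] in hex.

RES = [ 0xc3  0xc3  0xf0  0x7d  0xf0  0x7b  0xf0  0xc3 ]

t0 = [0x7d, 0xc3, 0xc2, 0x4e, 0xf0, 0x7b, 0xf0, 0xc3]
t1 = [0xc3, 0x7d, 0xf0, 0xc3, 0x7b, 0xc2, 0xf0, 0x4e]
t2 = [0xc3, 0xc3, 0xf0, 0x7d, 0x7b, 0xf0, 0xf0, 0xc3]
t3 = [0xc3, 0xc3, 0xf0, 0x7d, 0xf0, 0x7b, 0xf0, 0xc3]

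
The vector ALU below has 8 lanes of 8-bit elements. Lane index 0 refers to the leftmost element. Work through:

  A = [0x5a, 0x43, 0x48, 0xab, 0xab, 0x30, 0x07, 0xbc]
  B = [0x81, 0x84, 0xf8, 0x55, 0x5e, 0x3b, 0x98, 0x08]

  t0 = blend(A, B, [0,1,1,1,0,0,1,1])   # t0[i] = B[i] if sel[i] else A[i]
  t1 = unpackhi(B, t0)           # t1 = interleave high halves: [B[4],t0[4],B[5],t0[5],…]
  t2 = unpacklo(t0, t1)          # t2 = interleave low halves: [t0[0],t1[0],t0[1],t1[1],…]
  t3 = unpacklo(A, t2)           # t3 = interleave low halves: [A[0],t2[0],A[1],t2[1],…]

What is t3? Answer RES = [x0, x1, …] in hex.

→ t0 |5a|84|f8|55|ab|30|98|08|
→ t1 |5e|ab|3b|30|98|98|08|08|
→ t2 |5a|5e|84|ab|f8|3b|55|30|
→ t3 |5a|5a|43|5e|48|84|ab|ab|

RES = [0x5a, 0x5a, 0x43, 0x5e, 0x48, 0x84, 0xab, 0xab]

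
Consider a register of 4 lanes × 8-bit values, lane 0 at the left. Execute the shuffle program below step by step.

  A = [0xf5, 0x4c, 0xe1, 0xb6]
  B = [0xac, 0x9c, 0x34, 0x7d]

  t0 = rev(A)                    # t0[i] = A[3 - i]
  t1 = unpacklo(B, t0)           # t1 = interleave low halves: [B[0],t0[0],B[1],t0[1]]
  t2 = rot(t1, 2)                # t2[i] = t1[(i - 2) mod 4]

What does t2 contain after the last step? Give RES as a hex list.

  t0: b6 e1 4c f5
  t1: ac b6 9c e1
  t2: 9c e1 ac b6

RES = [ 0x9c  0xe1  0xac  0xb6 ]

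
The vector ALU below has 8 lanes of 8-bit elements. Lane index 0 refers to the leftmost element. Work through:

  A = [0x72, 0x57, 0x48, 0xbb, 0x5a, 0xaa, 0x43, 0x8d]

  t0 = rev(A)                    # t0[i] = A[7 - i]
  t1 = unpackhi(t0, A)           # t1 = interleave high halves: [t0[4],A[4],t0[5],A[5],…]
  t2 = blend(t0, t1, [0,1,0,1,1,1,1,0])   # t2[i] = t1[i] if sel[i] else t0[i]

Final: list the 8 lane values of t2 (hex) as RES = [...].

  t0: 8d 43 aa 5a bb 48 57 72
  t1: bb 5a 48 aa 57 43 72 8d
  t2: 8d 5a aa aa 57 43 72 72

RES = [0x8d, 0x5a, 0xaa, 0xaa, 0x57, 0x43, 0x72, 0x72]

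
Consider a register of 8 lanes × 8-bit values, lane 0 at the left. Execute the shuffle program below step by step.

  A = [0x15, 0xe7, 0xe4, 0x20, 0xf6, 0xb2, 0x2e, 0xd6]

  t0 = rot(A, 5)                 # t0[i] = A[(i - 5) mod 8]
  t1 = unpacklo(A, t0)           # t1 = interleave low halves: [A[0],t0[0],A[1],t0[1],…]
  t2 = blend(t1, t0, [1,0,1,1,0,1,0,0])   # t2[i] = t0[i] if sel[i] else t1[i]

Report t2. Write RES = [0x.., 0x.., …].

RES = [ 0x20  0x20  0xb2  0x2e  0xe4  0x15  0x20  0x2e ]

→ t0 |20|f6|b2|2e|d6|15|e7|e4|
→ t1 |15|20|e7|f6|e4|b2|20|2e|
→ t2 |20|20|b2|2e|e4|15|20|2e|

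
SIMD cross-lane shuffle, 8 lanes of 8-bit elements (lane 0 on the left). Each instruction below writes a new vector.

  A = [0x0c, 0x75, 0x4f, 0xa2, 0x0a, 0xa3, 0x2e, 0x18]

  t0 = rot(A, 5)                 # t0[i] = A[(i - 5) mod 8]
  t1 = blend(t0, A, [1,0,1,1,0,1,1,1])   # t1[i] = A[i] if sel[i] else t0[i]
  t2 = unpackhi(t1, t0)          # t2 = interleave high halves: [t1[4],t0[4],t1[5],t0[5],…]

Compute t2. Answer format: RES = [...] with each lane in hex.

RES = [ 0x18  0x18  0xa3  0x0c  0x2e  0x75  0x18  0x4f ]

t0 = [0xa2, 0x0a, 0xa3, 0x2e, 0x18, 0x0c, 0x75, 0x4f]
t1 = [0x0c, 0x0a, 0x4f, 0xa2, 0x18, 0xa3, 0x2e, 0x18]
t2 = [0x18, 0x18, 0xa3, 0x0c, 0x2e, 0x75, 0x18, 0x4f]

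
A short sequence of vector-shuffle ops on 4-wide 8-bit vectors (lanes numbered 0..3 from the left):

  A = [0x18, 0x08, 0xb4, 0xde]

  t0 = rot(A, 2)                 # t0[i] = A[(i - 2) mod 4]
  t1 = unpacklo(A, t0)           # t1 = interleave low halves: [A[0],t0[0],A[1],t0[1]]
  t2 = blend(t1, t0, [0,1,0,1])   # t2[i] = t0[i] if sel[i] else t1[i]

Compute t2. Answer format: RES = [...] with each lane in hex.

RES = [0x18, 0xde, 0x08, 0x08]

→ t0 |b4|de|18|08|
→ t1 |18|b4|08|de|
→ t2 |18|de|08|08|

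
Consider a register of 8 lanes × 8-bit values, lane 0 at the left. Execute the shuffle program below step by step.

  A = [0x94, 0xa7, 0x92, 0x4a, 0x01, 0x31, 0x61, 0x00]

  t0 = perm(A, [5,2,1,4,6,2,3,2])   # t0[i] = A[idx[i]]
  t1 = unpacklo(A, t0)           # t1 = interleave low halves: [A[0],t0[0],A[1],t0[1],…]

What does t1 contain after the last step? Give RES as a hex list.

  t0: 31 92 a7 01 61 92 4a 92
  t1: 94 31 a7 92 92 a7 4a 01

RES = [ 0x94  0x31  0xa7  0x92  0x92  0xa7  0x4a  0x01 ]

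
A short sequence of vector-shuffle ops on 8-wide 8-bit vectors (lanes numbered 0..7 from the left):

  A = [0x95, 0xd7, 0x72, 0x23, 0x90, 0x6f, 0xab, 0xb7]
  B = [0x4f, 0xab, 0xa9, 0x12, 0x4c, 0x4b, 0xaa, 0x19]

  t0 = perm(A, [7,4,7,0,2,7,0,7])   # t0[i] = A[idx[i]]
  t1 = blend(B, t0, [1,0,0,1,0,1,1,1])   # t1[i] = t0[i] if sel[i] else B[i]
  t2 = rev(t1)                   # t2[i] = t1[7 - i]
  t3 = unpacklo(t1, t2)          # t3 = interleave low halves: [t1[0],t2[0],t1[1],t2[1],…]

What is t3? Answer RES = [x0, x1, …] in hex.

RES = [ 0xb7  0xb7  0xab  0x95  0xa9  0xb7  0x95  0x4c ]

→ t0 |b7|90|b7|95|72|b7|95|b7|
→ t1 |b7|ab|a9|95|4c|b7|95|b7|
→ t2 |b7|95|b7|4c|95|a9|ab|b7|
→ t3 |b7|b7|ab|95|a9|b7|95|4c|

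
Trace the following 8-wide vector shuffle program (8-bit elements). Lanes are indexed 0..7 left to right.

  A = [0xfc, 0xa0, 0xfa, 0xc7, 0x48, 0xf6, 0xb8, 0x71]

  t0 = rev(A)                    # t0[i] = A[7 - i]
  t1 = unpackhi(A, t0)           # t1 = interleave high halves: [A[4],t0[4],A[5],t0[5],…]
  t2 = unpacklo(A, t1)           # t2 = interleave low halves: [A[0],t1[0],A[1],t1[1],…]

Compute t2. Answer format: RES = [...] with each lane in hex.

RES = [0xfc, 0x48, 0xa0, 0xc7, 0xfa, 0xf6, 0xc7, 0xfa]

t0 = [0x71, 0xb8, 0xf6, 0x48, 0xc7, 0xfa, 0xa0, 0xfc]
t1 = [0x48, 0xc7, 0xf6, 0xfa, 0xb8, 0xa0, 0x71, 0xfc]
t2 = [0xfc, 0x48, 0xa0, 0xc7, 0xfa, 0xf6, 0xc7, 0xfa]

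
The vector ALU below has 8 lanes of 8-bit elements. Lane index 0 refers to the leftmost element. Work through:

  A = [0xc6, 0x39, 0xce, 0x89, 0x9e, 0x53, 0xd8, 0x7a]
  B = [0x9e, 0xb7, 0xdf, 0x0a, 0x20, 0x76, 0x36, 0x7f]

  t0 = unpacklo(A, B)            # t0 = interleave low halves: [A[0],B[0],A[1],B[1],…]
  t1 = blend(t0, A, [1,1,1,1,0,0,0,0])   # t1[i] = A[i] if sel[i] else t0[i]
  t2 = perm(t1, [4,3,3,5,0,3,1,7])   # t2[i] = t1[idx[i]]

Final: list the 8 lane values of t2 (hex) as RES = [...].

RES = [ 0xce  0x89  0x89  0xdf  0xc6  0x89  0x39  0x0a ]

→ t0 |c6|9e|39|b7|ce|df|89|0a|
→ t1 |c6|39|ce|89|ce|df|89|0a|
→ t2 |ce|89|89|df|c6|89|39|0a|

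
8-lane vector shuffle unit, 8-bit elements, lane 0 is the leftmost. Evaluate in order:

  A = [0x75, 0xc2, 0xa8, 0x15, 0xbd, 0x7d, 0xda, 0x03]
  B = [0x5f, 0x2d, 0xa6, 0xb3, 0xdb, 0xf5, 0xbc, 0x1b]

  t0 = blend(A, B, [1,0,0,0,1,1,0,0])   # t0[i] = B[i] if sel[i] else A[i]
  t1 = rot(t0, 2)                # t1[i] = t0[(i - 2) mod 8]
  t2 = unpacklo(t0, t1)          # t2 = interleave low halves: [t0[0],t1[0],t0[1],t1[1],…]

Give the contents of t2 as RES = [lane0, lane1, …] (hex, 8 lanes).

t0 = [0x5f, 0xc2, 0xa8, 0x15, 0xdb, 0xf5, 0xda, 0x03]
t1 = [0xda, 0x03, 0x5f, 0xc2, 0xa8, 0x15, 0xdb, 0xf5]
t2 = [0x5f, 0xda, 0xc2, 0x03, 0xa8, 0x5f, 0x15, 0xc2]

RES = [ 0x5f  0xda  0xc2  0x03  0xa8  0x5f  0x15  0xc2 ]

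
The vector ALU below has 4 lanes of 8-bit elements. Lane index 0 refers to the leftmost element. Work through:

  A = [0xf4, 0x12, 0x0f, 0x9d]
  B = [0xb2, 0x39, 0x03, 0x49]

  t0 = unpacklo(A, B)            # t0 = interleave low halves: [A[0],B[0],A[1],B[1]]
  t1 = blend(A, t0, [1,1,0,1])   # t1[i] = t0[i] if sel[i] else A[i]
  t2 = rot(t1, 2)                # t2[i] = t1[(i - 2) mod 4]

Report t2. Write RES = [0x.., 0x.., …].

→ t0 |f4|b2|12|39|
→ t1 |f4|b2|0f|39|
→ t2 |0f|39|f4|b2|

RES = [0x0f, 0x39, 0xf4, 0xb2]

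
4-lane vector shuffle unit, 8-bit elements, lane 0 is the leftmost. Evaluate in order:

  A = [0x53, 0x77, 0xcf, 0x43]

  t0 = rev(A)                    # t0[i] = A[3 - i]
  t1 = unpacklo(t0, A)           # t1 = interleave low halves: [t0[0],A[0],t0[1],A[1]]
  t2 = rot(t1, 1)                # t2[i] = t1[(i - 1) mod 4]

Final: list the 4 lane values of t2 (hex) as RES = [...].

RES = [ 0x77  0x43  0x53  0xcf ]

→ t0 |43|cf|77|53|
→ t1 |43|53|cf|77|
→ t2 |77|43|53|cf|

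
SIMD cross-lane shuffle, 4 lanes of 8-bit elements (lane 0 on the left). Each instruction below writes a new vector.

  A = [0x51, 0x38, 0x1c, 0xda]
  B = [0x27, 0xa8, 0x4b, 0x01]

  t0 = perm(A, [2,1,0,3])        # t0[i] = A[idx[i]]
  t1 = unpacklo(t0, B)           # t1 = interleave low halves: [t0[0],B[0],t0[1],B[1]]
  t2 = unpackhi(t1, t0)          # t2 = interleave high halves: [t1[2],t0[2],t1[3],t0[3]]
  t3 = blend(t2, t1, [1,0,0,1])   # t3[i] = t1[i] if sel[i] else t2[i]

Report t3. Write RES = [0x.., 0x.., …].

RES = [0x1c, 0x51, 0xa8, 0xa8]

t0 = [0x1c, 0x38, 0x51, 0xda]
t1 = [0x1c, 0x27, 0x38, 0xa8]
t2 = [0x38, 0x51, 0xa8, 0xda]
t3 = [0x1c, 0x51, 0xa8, 0xa8]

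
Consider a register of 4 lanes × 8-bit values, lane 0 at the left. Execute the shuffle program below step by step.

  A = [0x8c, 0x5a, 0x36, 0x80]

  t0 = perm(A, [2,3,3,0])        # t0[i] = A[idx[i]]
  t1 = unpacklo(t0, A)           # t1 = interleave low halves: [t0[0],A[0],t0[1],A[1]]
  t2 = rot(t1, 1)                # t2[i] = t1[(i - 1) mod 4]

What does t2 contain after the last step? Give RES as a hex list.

RES = [0x5a, 0x36, 0x8c, 0x80]

t0 = [0x36, 0x80, 0x80, 0x8c]
t1 = [0x36, 0x8c, 0x80, 0x5a]
t2 = [0x5a, 0x36, 0x8c, 0x80]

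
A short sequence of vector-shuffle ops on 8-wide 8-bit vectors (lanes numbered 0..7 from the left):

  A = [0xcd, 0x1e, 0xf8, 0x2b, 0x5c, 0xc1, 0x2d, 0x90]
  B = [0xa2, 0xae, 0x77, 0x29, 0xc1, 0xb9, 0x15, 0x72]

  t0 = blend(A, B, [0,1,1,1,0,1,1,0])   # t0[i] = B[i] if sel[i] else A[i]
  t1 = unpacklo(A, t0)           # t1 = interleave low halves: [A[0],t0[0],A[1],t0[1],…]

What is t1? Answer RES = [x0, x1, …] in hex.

RES = [ 0xcd  0xcd  0x1e  0xae  0xf8  0x77  0x2b  0x29 ]

  t0: cd ae 77 29 5c b9 15 90
  t1: cd cd 1e ae f8 77 2b 29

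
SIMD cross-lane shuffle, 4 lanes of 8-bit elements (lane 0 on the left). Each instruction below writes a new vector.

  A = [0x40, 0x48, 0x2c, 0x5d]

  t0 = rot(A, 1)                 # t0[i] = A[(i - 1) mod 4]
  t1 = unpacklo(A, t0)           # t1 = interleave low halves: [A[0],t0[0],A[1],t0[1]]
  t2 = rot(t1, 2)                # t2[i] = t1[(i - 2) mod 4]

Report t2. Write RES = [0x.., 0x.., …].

→ t0 |5d|40|48|2c|
→ t1 |40|5d|48|40|
→ t2 |48|40|40|5d|

RES = [0x48, 0x40, 0x40, 0x5d]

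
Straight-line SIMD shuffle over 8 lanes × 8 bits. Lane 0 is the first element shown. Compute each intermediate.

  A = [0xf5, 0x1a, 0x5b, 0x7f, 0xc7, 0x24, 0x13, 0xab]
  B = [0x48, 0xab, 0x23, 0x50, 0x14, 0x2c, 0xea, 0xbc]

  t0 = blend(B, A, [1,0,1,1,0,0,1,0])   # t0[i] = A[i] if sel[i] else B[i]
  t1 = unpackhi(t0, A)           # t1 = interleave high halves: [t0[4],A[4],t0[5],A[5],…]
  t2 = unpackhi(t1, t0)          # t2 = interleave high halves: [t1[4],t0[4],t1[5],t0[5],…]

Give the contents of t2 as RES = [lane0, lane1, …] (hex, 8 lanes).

RES = [ 0x13  0x14  0x13  0x2c  0xbc  0x13  0xab  0xbc ]

  t0: f5 ab 5b 7f 14 2c 13 bc
  t1: 14 c7 2c 24 13 13 bc ab
  t2: 13 14 13 2c bc 13 ab bc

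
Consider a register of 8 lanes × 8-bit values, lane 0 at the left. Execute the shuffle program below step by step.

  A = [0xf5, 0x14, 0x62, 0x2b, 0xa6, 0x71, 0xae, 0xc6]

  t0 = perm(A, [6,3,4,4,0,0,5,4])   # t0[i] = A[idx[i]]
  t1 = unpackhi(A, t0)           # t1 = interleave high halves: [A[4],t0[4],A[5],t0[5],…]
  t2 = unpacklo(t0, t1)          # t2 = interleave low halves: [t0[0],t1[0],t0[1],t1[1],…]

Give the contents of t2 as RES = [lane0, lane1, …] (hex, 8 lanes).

  t0: ae 2b a6 a6 f5 f5 71 a6
  t1: a6 f5 71 f5 ae 71 c6 a6
  t2: ae a6 2b f5 a6 71 a6 f5

RES = [0xae, 0xa6, 0x2b, 0xf5, 0xa6, 0x71, 0xa6, 0xf5]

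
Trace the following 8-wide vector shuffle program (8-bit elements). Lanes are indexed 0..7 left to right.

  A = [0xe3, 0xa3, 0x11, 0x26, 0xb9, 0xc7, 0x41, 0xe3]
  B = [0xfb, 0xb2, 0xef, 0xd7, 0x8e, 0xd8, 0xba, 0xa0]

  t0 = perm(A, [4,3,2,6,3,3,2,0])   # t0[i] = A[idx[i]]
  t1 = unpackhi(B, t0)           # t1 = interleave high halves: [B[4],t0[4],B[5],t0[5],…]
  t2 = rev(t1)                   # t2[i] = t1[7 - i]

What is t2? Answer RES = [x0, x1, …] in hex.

t0 = [0xb9, 0x26, 0x11, 0x41, 0x26, 0x26, 0x11, 0xe3]
t1 = [0x8e, 0x26, 0xd8, 0x26, 0xba, 0x11, 0xa0, 0xe3]
t2 = [0xe3, 0xa0, 0x11, 0xba, 0x26, 0xd8, 0x26, 0x8e]

RES = [ 0xe3  0xa0  0x11  0xba  0x26  0xd8  0x26  0x8e ]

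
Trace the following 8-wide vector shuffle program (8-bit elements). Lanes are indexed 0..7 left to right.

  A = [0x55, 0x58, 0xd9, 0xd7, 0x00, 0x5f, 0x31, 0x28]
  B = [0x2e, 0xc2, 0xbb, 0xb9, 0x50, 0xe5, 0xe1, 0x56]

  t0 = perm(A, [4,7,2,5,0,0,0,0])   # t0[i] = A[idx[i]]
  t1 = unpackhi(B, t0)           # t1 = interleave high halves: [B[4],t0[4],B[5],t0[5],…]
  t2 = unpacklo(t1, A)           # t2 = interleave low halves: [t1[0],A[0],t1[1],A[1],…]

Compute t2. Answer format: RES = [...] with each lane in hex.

t0 = [0x00, 0x28, 0xd9, 0x5f, 0x55, 0x55, 0x55, 0x55]
t1 = [0x50, 0x55, 0xe5, 0x55, 0xe1, 0x55, 0x56, 0x55]
t2 = [0x50, 0x55, 0x55, 0x58, 0xe5, 0xd9, 0x55, 0xd7]

RES = [ 0x50  0x55  0x55  0x58  0xe5  0xd9  0x55  0xd7 ]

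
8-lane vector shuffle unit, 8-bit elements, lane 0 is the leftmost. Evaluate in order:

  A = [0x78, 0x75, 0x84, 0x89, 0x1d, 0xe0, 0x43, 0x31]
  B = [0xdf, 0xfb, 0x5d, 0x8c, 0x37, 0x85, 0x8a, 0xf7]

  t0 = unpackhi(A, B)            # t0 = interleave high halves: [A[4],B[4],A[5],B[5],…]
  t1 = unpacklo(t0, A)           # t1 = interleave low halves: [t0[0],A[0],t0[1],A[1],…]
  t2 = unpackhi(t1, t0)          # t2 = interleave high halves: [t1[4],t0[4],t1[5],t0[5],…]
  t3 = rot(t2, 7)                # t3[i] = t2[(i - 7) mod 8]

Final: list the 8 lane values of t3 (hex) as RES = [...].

RES = [0x43, 0x84, 0x8a, 0x85, 0x31, 0x89, 0xf7, 0xe0]

→ t0 |1d|37|e0|85|43|8a|31|f7|
→ t1 |1d|78|37|75|e0|84|85|89|
→ t2 |e0|43|84|8a|85|31|89|f7|
→ t3 |43|84|8a|85|31|89|f7|e0|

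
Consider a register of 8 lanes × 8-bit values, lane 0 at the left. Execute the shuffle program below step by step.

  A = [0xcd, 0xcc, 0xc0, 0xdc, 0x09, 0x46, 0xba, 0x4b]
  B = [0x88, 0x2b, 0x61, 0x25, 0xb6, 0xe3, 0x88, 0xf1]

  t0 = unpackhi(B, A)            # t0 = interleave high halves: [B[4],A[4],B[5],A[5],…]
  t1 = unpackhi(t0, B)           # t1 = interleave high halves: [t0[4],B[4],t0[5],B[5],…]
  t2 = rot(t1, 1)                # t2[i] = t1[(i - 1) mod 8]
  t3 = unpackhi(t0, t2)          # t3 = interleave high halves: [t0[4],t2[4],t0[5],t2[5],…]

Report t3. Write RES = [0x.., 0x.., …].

RES = [ 0x88  0xe3  0xba  0xf1  0xf1  0x88  0x4b  0x4b ]

t0 = [0xb6, 0x09, 0xe3, 0x46, 0x88, 0xba, 0xf1, 0x4b]
t1 = [0x88, 0xb6, 0xba, 0xe3, 0xf1, 0x88, 0x4b, 0xf1]
t2 = [0xf1, 0x88, 0xb6, 0xba, 0xe3, 0xf1, 0x88, 0x4b]
t3 = [0x88, 0xe3, 0xba, 0xf1, 0xf1, 0x88, 0x4b, 0x4b]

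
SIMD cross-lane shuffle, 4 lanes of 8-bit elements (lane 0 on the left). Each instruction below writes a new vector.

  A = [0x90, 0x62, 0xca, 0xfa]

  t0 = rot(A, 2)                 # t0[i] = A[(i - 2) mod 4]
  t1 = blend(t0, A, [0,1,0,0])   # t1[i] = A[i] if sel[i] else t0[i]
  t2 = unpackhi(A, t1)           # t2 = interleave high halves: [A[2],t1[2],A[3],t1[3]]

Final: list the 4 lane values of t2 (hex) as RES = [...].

t0 = [0xca, 0xfa, 0x90, 0x62]
t1 = [0xca, 0x62, 0x90, 0x62]
t2 = [0xca, 0x90, 0xfa, 0x62]

RES = [ 0xca  0x90  0xfa  0x62 ]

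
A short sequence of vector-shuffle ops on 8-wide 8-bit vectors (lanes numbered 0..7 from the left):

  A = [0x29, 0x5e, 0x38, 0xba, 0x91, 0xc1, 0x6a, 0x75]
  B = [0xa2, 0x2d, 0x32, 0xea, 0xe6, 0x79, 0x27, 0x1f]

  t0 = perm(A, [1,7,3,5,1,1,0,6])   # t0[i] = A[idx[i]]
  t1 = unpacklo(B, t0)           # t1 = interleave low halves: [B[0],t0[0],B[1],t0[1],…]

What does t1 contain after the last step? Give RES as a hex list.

RES = [0xa2, 0x5e, 0x2d, 0x75, 0x32, 0xba, 0xea, 0xc1]

→ t0 |5e|75|ba|c1|5e|5e|29|6a|
→ t1 |a2|5e|2d|75|32|ba|ea|c1|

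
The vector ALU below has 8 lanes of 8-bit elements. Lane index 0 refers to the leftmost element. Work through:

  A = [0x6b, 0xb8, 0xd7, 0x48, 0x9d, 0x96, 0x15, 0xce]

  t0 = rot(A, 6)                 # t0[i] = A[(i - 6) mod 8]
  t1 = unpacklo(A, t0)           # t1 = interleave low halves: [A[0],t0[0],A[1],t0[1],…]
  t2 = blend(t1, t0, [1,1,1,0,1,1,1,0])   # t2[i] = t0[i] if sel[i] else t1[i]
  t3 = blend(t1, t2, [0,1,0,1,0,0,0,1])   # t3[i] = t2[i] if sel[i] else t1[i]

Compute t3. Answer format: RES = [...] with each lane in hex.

RES = [ 0x6b  0x48  0xb8  0x48  0xd7  0x9d  0x48  0x96 ]

t0 = [0xd7, 0x48, 0x9d, 0x96, 0x15, 0xce, 0x6b, 0xb8]
t1 = [0x6b, 0xd7, 0xb8, 0x48, 0xd7, 0x9d, 0x48, 0x96]
t2 = [0xd7, 0x48, 0x9d, 0x48, 0x15, 0xce, 0x6b, 0x96]
t3 = [0x6b, 0x48, 0xb8, 0x48, 0xd7, 0x9d, 0x48, 0x96]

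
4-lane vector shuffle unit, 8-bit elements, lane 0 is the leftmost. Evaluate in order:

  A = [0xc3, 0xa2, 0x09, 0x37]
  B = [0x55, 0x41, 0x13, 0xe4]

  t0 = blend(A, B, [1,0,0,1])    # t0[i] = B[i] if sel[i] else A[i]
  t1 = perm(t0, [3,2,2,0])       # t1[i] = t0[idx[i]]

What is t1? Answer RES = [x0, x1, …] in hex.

RES = [ 0xe4  0x09  0x09  0x55 ]

  t0: 55 a2 09 e4
  t1: e4 09 09 55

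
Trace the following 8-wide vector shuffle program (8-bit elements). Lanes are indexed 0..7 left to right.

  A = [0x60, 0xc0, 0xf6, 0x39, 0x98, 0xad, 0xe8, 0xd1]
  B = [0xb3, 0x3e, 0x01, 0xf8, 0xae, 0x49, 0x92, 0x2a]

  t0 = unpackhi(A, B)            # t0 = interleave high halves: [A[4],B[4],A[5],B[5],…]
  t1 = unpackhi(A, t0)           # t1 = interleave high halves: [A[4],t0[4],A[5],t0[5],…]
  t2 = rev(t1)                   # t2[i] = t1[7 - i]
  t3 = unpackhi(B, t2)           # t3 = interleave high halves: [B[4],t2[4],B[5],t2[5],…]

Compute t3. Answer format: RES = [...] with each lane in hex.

RES = [0xae, 0x92, 0x49, 0xad, 0x92, 0xe8, 0x2a, 0x98]

→ t0 |98|ae|ad|49|e8|92|d1|2a|
→ t1 |98|e8|ad|92|e8|d1|d1|2a|
→ t2 |2a|d1|d1|e8|92|ad|e8|98|
→ t3 |ae|92|49|ad|92|e8|2a|98|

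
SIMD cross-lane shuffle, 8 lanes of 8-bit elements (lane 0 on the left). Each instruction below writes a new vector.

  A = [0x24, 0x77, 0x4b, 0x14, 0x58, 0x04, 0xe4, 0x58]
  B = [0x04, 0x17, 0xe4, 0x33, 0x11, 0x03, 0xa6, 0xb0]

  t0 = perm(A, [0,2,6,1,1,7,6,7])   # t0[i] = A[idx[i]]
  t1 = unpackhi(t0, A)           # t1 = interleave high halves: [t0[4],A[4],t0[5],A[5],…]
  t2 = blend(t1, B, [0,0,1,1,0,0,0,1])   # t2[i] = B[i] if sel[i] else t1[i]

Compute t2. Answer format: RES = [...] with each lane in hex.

RES = [0x77, 0x58, 0xe4, 0x33, 0xe4, 0xe4, 0x58, 0xb0]

→ t0 |24|4b|e4|77|77|58|e4|58|
→ t1 |77|58|58|04|e4|e4|58|58|
→ t2 |77|58|e4|33|e4|e4|58|b0|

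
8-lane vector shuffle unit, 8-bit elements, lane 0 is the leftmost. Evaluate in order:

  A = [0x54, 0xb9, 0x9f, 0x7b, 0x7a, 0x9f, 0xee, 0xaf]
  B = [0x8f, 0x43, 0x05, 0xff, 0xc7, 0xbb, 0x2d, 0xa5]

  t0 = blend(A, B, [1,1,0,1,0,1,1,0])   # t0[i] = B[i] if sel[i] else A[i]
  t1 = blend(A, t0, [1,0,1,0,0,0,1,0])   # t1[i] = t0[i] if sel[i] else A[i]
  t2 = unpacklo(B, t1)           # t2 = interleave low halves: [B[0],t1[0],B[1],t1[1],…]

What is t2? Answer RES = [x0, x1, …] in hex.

t0 = [0x8f, 0x43, 0x9f, 0xff, 0x7a, 0xbb, 0x2d, 0xaf]
t1 = [0x8f, 0xb9, 0x9f, 0x7b, 0x7a, 0x9f, 0x2d, 0xaf]
t2 = [0x8f, 0x8f, 0x43, 0xb9, 0x05, 0x9f, 0xff, 0x7b]

RES = [0x8f, 0x8f, 0x43, 0xb9, 0x05, 0x9f, 0xff, 0x7b]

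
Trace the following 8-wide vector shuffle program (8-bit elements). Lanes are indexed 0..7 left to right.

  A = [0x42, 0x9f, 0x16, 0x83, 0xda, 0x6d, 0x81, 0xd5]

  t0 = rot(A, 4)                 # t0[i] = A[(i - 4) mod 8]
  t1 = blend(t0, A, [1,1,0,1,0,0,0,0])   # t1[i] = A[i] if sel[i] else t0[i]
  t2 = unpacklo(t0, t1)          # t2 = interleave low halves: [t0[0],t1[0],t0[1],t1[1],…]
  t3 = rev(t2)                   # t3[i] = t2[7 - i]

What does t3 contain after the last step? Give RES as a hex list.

→ t0 |da|6d|81|d5|42|9f|16|83|
→ t1 |42|9f|81|83|42|9f|16|83|
→ t2 |da|42|6d|9f|81|81|d5|83|
→ t3 |83|d5|81|81|9f|6d|42|da|

RES = [0x83, 0xd5, 0x81, 0x81, 0x9f, 0x6d, 0x42, 0xda]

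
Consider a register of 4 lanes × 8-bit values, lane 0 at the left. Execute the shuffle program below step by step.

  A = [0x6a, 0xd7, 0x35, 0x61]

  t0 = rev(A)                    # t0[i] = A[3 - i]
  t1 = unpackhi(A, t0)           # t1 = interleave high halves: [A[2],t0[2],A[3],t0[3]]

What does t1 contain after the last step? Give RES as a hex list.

RES = [0x35, 0xd7, 0x61, 0x6a]

→ t0 |61|35|d7|6a|
→ t1 |35|d7|61|6a|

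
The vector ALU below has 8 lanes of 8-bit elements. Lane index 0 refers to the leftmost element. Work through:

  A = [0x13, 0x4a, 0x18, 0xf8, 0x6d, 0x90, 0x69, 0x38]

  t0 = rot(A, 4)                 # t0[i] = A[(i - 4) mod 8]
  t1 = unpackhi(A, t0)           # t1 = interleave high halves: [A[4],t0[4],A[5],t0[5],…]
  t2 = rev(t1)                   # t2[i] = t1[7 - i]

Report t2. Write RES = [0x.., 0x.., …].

→ t0 |6d|90|69|38|13|4a|18|f8|
→ t1 |6d|13|90|4a|69|18|38|f8|
→ t2 |f8|38|18|69|4a|90|13|6d|

RES = [ 0xf8  0x38  0x18  0x69  0x4a  0x90  0x13  0x6d ]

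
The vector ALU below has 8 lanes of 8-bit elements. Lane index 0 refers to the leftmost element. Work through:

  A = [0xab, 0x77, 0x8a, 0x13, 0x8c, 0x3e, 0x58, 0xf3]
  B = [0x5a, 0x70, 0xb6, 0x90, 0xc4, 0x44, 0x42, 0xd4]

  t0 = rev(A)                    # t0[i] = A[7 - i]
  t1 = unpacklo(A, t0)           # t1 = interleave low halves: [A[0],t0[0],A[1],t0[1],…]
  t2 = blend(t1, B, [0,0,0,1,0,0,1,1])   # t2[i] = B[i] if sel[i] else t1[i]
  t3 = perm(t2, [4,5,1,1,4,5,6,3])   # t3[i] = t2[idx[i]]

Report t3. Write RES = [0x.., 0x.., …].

RES = [0x8a, 0x3e, 0xf3, 0xf3, 0x8a, 0x3e, 0x42, 0x90]

t0 = [0xf3, 0x58, 0x3e, 0x8c, 0x13, 0x8a, 0x77, 0xab]
t1 = [0xab, 0xf3, 0x77, 0x58, 0x8a, 0x3e, 0x13, 0x8c]
t2 = [0xab, 0xf3, 0x77, 0x90, 0x8a, 0x3e, 0x42, 0xd4]
t3 = [0x8a, 0x3e, 0xf3, 0xf3, 0x8a, 0x3e, 0x42, 0x90]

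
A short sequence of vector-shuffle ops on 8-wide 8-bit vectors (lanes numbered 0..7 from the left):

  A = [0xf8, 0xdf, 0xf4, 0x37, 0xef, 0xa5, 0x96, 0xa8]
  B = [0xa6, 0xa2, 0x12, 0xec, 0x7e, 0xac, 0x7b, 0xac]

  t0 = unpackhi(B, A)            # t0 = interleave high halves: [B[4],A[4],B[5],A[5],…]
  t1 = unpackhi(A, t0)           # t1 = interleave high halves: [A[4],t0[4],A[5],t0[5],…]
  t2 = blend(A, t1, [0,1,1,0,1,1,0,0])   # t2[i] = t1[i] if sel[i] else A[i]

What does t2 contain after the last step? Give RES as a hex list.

→ t0 |7e|ef|ac|a5|7b|96|ac|a8|
→ t1 |ef|7b|a5|96|96|ac|a8|a8|
→ t2 |f8|7b|a5|37|96|ac|96|a8|

RES = [0xf8, 0x7b, 0xa5, 0x37, 0x96, 0xac, 0x96, 0xa8]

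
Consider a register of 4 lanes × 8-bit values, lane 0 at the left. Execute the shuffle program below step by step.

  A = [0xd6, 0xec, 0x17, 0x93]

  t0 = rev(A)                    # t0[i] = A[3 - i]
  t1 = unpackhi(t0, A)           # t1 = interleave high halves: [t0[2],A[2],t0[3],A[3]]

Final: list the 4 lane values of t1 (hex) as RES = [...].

→ t0 |93|17|ec|d6|
→ t1 |ec|17|d6|93|

RES = [ 0xec  0x17  0xd6  0x93 ]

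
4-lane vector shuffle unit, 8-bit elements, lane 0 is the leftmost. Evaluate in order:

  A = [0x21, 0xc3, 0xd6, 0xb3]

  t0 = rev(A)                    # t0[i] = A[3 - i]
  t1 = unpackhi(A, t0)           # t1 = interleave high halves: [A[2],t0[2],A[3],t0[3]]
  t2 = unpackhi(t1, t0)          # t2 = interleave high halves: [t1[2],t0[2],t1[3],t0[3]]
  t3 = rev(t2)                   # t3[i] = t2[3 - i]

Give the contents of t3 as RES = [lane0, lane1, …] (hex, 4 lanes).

RES = [0x21, 0x21, 0xc3, 0xb3]

  t0: b3 d6 c3 21
  t1: d6 c3 b3 21
  t2: b3 c3 21 21
  t3: 21 21 c3 b3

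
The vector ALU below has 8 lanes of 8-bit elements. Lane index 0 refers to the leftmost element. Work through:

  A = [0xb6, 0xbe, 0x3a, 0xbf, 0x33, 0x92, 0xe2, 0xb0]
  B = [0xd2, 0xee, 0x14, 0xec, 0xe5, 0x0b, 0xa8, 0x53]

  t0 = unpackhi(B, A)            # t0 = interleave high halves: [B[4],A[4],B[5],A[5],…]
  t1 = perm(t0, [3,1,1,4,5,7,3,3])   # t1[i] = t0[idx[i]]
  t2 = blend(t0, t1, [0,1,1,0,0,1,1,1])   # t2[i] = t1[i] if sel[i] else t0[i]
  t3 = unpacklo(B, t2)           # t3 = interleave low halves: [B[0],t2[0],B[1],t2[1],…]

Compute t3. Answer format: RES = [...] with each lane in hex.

t0 = [0xe5, 0x33, 0x0b, 0x92, 0xa8, 0xe2, 0x53, 0xb0]
t1 = [0x92, 0x33, 0x33, 0xa8, 0xe2, 0xb0, 0x92, 0x92]
t2 = [0xe5, 0x33, 0x33, 0x92, 0xa8, 0xb0, 0x92, 0x92]
t3 = [0xd2, 0xe5, 0xee, 0x33, 0x14, 0x33, 0xec, 0x92]

RES = [ 0xd2  0xe5  0xee  0x33  0x14  0x33  0xec  0x92 ]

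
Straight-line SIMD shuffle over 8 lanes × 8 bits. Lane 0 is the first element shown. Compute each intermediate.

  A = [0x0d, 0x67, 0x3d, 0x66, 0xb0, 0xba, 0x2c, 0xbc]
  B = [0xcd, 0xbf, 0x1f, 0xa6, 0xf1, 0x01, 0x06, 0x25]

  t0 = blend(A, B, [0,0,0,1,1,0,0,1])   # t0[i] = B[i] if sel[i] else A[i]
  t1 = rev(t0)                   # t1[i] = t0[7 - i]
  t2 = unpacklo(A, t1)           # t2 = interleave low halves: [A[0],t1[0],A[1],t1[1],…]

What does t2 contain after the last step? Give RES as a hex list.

t0 = [0x0d, 0x67, 0x3d, 0xa6, 0xf1, 0xba, 0x2c, 0x25]
t1 = [0x25, 0x2c, 0xba, 0xf1, 0xa6, 0x3d, 0x67, 0x0d]
t2 = [0x0d, 0x25, 0x67, 0x2c, 0x3d, 0xba, 0x66, 0xf1]

RES = [ 0x0d  0x25  0x67  0x2c  0x3d  0xba  0x66  0xf1 ]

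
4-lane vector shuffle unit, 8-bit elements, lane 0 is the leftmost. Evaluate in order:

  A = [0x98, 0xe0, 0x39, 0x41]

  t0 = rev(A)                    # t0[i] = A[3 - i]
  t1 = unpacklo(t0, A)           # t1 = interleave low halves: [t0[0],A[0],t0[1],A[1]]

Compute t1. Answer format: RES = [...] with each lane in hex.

RES = [ 0x41  0x98  0x39  0xe0 ]

t0 = [0x41, 0x39, 0xe0, 0x98]
t1 = [0x41, 0x98, 0x39, 0xe0]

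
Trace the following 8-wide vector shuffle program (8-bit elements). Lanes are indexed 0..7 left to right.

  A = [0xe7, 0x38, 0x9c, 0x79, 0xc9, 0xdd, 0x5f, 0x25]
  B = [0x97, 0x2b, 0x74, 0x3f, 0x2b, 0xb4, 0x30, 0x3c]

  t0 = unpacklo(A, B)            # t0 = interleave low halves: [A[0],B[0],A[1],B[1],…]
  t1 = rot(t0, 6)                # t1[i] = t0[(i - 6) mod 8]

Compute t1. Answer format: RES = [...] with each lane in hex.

  t0: e7 97 38 2b 9c 74 79 3f
  t1: 38 2b 9c 74 79 3f e7 97

RES = [0x38, 0x2b, 0x9c, 0x74, 0x79, 0x3f, 0xe7, 0x97]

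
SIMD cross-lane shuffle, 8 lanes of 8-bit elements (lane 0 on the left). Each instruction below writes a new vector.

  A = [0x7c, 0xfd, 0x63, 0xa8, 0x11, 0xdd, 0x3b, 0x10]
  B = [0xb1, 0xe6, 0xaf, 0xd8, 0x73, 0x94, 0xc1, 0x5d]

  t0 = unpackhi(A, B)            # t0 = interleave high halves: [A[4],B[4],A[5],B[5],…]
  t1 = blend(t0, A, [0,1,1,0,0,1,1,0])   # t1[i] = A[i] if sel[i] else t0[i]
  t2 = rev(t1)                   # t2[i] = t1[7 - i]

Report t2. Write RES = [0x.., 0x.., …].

RES = [ 0x5d  0x3b  0xdd  0x3b  0x94  0x63  0xfd  0x11 ]

→ t0 |11|73|dd|94|3b|c1|10|5d|
→ t1 |11|fd|63|94|3b|dd|3b|5d|
→ t2 |5d|3b|dd|3b|94|63|fd|11|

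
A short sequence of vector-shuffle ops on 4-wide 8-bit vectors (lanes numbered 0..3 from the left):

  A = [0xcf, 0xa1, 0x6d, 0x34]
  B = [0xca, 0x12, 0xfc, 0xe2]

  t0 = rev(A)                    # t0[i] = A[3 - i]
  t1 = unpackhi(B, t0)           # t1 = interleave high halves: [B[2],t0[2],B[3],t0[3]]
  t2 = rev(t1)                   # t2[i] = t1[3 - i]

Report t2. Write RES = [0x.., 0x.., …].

→ t0 |34|6d|a1|cf|
→ t1 |fc|a1|e2|cf|
→ t2 |cf|e2|a1|fc|

RES = [ 0xcf  0xe2  0xa1  0xfc ]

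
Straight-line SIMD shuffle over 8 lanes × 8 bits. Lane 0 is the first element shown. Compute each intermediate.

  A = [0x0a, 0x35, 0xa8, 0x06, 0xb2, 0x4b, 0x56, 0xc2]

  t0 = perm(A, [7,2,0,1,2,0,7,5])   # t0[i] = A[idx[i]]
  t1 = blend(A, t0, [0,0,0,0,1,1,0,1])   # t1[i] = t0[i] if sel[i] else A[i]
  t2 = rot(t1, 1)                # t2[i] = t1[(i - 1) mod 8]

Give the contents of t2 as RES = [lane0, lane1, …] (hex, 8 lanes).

RES = [0x4b, 0x0a, 0x35, 0xa8, 0x06, 0xa8, 0x0a, 0x56]

  t0: c2 a8 0a 35 a8 0a c2 4b
  t1: 0a 35 a8 06 a8 0a 56 4b
  t2: 4b 0a 35 a8 06 a8 0a 56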